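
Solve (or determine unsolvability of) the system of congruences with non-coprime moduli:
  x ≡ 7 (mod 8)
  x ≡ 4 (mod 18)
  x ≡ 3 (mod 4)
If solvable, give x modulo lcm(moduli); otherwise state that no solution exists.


Moduli 8, 18, 4 are not pairwise coprime, so CRT works modulo lcm(m_i) when all pairwise compatibility conditions hold.
Pairwise compatibility: gcd(m_i, m_j) must divide a_i - a_j for every pair.
Merge one congruence at a time:
  Start: x ≡ 7 (mod 8).
  Combine with x ≡ 4 (mod 18): gcd(8, 18) = 2, and 4 - 7 = -3 is NOT divisible by 2.
    ⇒ system is inconsistent (no integer solution).

No solution (the system is inconsistent).


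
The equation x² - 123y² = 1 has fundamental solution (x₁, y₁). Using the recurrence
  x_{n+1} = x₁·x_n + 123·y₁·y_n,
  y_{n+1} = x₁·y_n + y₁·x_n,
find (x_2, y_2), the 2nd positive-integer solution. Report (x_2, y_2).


Step 1: Find the fundamental solution (x₁, y₁) of x² - 123y² = 1.
  Expand √123 as a continued fraction. a₀ = ⌊√123⌋ = 11; iterate m_{k+1} = d_k·a_k − m_k, d_{k+1} = (123 − m_{k+1}²)/d_k, a_{k+1} = ⌊(a₀ + m_{k+1})/d_{k+1}⌋ (starting m₀ = 0, d₀ = 1), with convergents p_k = a_k·p_{k-1} + p_{k-2}, q_k = a_k·q_{k-1} + q_{k-2} (p₋₁ = 1, q₋₁ = 0):
  k = 0: a₀ = 11; p₀/q₀ = 11/1; p₀² − 123·q₀² = 121 − 123 = -2.
  k = 1: m = 11, d = 2, a = ⌊(11 + 11)/2⌋ = 11; p/q = (11·11 + 1)/(11·1 + 0) = 122/11; p² − 123·q² = 14884 − 14883 = 1.
  The first convergent with p² − 123·q² = 1 gives the fundamental solution (x₁, y₁) = (122, 11).
Step 2: Apply the recurrence (x_{n+1}, y_{n+1}) = (x₁x_n + 123y₁y_n, x₁y_n + y₁x_n) repeatedly.
  From (x_1, y_1) = (122, 11): x_2 = 122·122 + 123·11·11 = 29767; y_2 = 122·11 + 11·122 = 2684.
Step 3: Verify x_2² - 123·y_2² = 886074289 - 886074288 = 1 (should be 1). ✓

(x_1, y_1) = (122, 11); (x_2, y_2) = (29767, 2684).


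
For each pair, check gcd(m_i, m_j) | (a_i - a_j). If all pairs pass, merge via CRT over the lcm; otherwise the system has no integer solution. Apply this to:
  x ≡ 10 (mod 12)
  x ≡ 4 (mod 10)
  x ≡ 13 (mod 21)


Moduli 12, 10, 21 are not pairwise coprime, so CRT works modulo lcm(m_i) when all pairwise compatibility conditions hold.
Pairwise compatibility: gcd(m_i, m_j) must divide a_i - a_j for every pair.
Merge one congruence at a time:
  Start: x ≡ 10 (mod 12).
  Combine with x ≡ 4 (mod 10): gcd(12, 10) = 2; 4 - 10 = -6, which IS divisible by 2, so compatible.
    Write x = 10 + 12·t and substitute into x ≡ 4 (mod 10): 12·t ≡ 4 − 10 = -6 (mod 10).
    Divide the congruence (and modulus) by g = 2: 6·t ≡ -3 (mod 5).
    Reduce coefficients mod 5: 1·t ≡ 2 (mod 5).
    So t ≡ 2 (mod 5).
    Then x = 10 + 12·2 = 34, valid modulo lcm(12, 10) = 60: x ≡ 34 (mod 60).
  Combine with x ≡ 13 (mod 21): gcd(60, 21) = 3; 13 - 34 = -21, which IS divisible by 3, so compatible.
    Write x = 34 + 60·t and substitute into x ≡ 13 (mod 21): 60·t ≡ 13 − 34 = -21 (mod 21).
    Divide the congruence (and modulus) by g = 3: 20·t ≡ -7 (mod 7).
    Reduce coefficients mod 7: 6·t ≡ 0 (mod 7).
    The inverse of 6 mod 7 is 6 (since 6·6 = 36 = 5·7 + 1), so t ≡ 6·0 = 0 ≡ 0 (mod 7).
    Then x = 34 + 60·0 = 34, valid modulo lcm(60, 21) = 420: x ≡ 34 (mod 420).
Verify: 34 mod 12 = 10, 34 mod 10 = 4, 34 mod 21 = 13.

x ≡ 34 (mod 420).


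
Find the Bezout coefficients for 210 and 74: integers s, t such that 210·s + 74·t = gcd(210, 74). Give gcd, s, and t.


Euclidean algorithm on (210, 74) — divide until remainder is 0:
  210 = 2 · 74 + 62
  74 = 1 · 62 + 12
  62 = 5 · 12 + 2
  12 = 6 · 2 + 0
gcd(210, 74) = 2.
Track Bezout coefficients alongside the remainders: start with r₀ = 210 = a·1 + b·0 (s = 1, t = 0) and r₁ = 74 = a·0 + b·1 (s = 0, t = 1); each new remainder r_{k+1} = r_{k-1} − q_k·r_k inherits s_{k+1} = s_{k-1} − q_k·s_k, t_{k+1} = t_{k-1} − q_k·t_k, so r_k = a·s_k + b·t_k at every step:
  q = 2: r = 62, s = 1 − 2·0 = 1, t = 0 − 2·1 = -2  (check: 210·1 + 74·(-2) = 62)
  q = 1: r = 12, s = 0 − 1·1 = -1, t = 1 − 1·(-2) = 3  (check: 210·(-1) + 74·3 = 12)
  q = 5: r = 2, s = 1 − 5·(-1) = 6, t = -2 − 5·3 = -17  (check: 210·6 + 74·(-17) = 2)
The row with r = 2 (the gcd) gives the Bezout coefficients s = 6, t = -17.
Result: 210 · (6) + 74 · (-17) = 2.

gcd(210, 74) = 2; s = 6, t = -17 (check: 210·6 + 74·(-17) = 2).


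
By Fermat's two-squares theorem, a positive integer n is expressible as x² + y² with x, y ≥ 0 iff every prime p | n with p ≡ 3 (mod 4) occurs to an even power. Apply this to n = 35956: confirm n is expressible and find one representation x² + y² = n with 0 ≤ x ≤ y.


Step 1: Factor n = 35956 = 2^2 · 89 · 101.
Step 2: Check the mod-4 condition on each prime factor: 2 = 2 (special); 89 ≡ 1 (mod 4), exponent 1; 101 ≡ 1 (mod 4), exponent 1.
All primes ≡ 3 (mod 4) appear to even exponent (or don't appear), so by the two-squares theorem n IS expressible as a sum of two squares.
Step 3: Build a representation. Group n = k² · m with k = 2 and m = 89 · 101 = 8989 (a product of primes ≡ 1 (mod 4)); a representation of m scales to one of n via (k·x)² + (k·y)² = k²(x² + y²). Each prime p ≡ 1 (mod 4) is itself a sum of two squares; find a² by testing p − a² for a perfect square:
  89: 89 − 1² = 88, 89 − 2² = 85, 89 − 3² = 80, 89 − 4² = 73, 89 − 5² = 64 = 8² ⇒ 89 = 5² + 8².
  101: 101 − 1² = 100 = 10² ⇒ 101 = 1² + 10².
  Combine using the Brahmagupta–Fibonacci identity (a² + b²)(c² + d²) = (ac − bd)² + (ad + bc)² = (ac + bd)² + (ad − bc)²:
  89 · 101 = 8989: from (5² + 8²)(1² + 10²), take (5·1 − 8·10, 5·10 + 8·1) = (5 − 80, 50 + 8) = (-75, 58); dropping signs (only squares matter) gives (75, 58); check 75² + 58² = 5625 + 3364 = 8989 ✓.
  Scale by k = 2: (2·75, 2·58) = (150, 116).
Step 4: Order so x ≤ y and verify: 116² + 150² = 13456 + 22500 = 35956 = n. ✓

n = 35956 = 116² + 150² (one valid representation with x ≤ y).


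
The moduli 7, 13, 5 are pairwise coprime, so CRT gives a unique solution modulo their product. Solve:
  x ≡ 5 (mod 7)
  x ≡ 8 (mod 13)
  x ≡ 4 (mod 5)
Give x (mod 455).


Moduli 7, 13, 5 are pairwise coprime; by CRT there is a unique solution modulo M = 7 · 13 · 5 = 455.
Solve pairwise, accumulating the modulus:
  Start with x ≡ 5 (mod 7).
  Combine with x ≡ 8 (mod 13): since gcd(7, 13) = 1, we get a unique residue mod 91.
    Write x = 5 + 7·t and substitute into x ≡ 8 (mod 13): 7·t ≡ 8 − 5 = 3 (mod 13).
    The inverse of 7 mod 13 is 2 (since 7·2 = 14 = 1·13 + 1), so t ≡ 2·3 = 6 ≡ 6 (mod 13).
    Then x = 5 + 7·6 = 47, valid modulo lcm(7, 13) = 91: x ≡ 47 (mod 91).
  Combine with x ≡ 4 (mod 5): since gcd(91, 5) = 1, we get a unique residue mod 455.
    Write x = 47 + 91·t and substitute into x ≡ 4 (mod 5): 91·t ≡ 4 − 47 = -43 (mod 5).
    Reduce coefficients mod 5: 1·t ≡ 2 (mod 5).
    So t ≡ 2 (mod 5).
    Then x = 47 + 91·2 = 229, valid modulo lcm(91, 5) = 455: x ≡ 229 (mod 455).
Verify: 229 mod 7 = 5 ✓, 229 mod 13 = 8 ✓, 229 mod 5 = 4 ✓.

x ≡ 229 (mod 455).


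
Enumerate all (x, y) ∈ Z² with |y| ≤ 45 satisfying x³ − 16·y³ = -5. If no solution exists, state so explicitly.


The equation is x³ - 16y³ = -5. For fixed y, x³ = 16·y³ − 5, so a solution requires the RHS to be a perfect cube.
Strategy: iterate y from -45 to 45, compute RHS = 16·y³ − 5, and check whether it is a (positive or negative) perfect cube.
Check small values of y:
  y = 0: RHS = -5 is not a perfect cube.
  y = 1: RHS = 11 is not a perfect cube.
  y = -1: RHS = -21 is not a perfect cube.
  y = 2: RHS = 123 is not a perfect cube.
  y = -2: RHS = -133 is not a perfect cube.
  y = 3: RHS = 427 is not a perfect cube.
  y = -3: RHS = -437 is not a perfect cube.
Continuing the search up to |y| = 45 finds no solutions either.
No (x, y) in the scanned range satisfies the equation.

No integer solutions with |y| ≤ 45.


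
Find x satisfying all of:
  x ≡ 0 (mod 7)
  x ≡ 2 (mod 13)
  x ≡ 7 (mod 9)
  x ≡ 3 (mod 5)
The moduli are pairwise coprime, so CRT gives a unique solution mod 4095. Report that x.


Product of moduli M = 7 · 13 · 9 · 5 = 4095.
Merge one congruence at a time:
  Start: x ≡ 0 (mod 7).
  Combine with x ≡ 2 (mod 13); new modulus lcm = 91.
    Write x = 0 + 7·t and substitute into x ≡ 2 (mod 13): 7·t ≡ 2 − 0 = 2 (mod 13).
    The inverse of 7 mod 13 is 2 (since 7·2 = 14 = 1·13 + 1), so t ≡ 2·2 = 4 ≡ 4 (mod 13).
    Then x = 0 + 7·4 = 28, valid modulo lcm(7, 13) = 91: x ≡ 28 (mod 91).
  Combine with x ≡ 7 (mod 9); new modulus lcm = 819.
    Write x = 28 + 91·t and substitute into x ≡ 7 (mod 9): 91·t ≡ 7 − 28 = -21 (mod 9).
    Reduce coefficients mod 9: 1·t ≡ 6 (mod 9).
    So t ≡ 6 (mod 9).
    Then x = 28 + 91·6 = 574, valid modulo lcm(91, 9) = 819: x ≡ 574 (mod 819).
  Combine with x ≡ 3 (mod 5); new modulus lcm = 4095.
    Write x = 574 + 819·t and substitute into x ≡ 3 (mod 5): 819·t ≡ 3 − 574 = -571 (mod 5).
    Reduce coefficients mod 5: 4·t ≡ 4 (mod 5).
    The inverse of 4 mod 5 is 4 (since 4·4 = 16 = 3·5 + 1), so t ≡ 4·4 = 16 ≡ 1 (mod 5).
    Then x = 574 + 819·1 = 1393, valid modulo lcm(819, 5) = 4095: x ≡ 1393 (mod 4095).
Verify against each original: 1393 mod 7 = 0, 1393 mod 13 = 2, 1393 mod 9 = 7, 1393 mod 5 = 3.

x ≡ 1393 (mod 4095).


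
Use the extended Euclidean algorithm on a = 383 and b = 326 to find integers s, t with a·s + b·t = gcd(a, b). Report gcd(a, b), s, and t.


Euclidean algorithm on (383, 326) — divide until remainder is 0:
  383 = 1 · 326 + 57
  326 = 5 · 57 + 41
  57 = 1 · 41 + 16
  41 = 2 · 16 + 9
  16 = 1 · 9 + 7
  9 = 1 · 7 + 2
  7 = 3 · 2 + 1
  2 = 2 · 1 + 0
gcd(383, 326) = 1.
Track Bezout coefficients alongside the remainders: start with r₀ = 383 = a·1 + b·0 (s = 1, t = 0) and r₁ = 326 = a·0 + b·1 (s = 0, t = 1); each new remainder r_{k+1} = r_{k-1} − q_k·r_k inherits s_{k+1} = s_{k-1} − q_k·s_k, t_{k+1} = t_{k-1} − q_k·t_k, so r_k = a·s_k + b·t_k at every step:
  q = 1: r = 57, s = 1 − 1·0 = 1, t = 0 − 1·1 = -1  (check: 383·1 + 326·(-1) = 57)
  q = 5: r = 41, s = 0 − 5·1 = -5, t = 1 − 5·(-1) = 6  (check: 383·(-5) + 326·6 = 41)
  q = 1: r = 16, s = 1 − 1·(-5) = 6, t = -1 − 1·6 = -7  (check: 383·6 + 326·(-7) = 16)
  q = 2: r = 9, s = -5 − 2·6 = -17, t = 6 − 2·(-7) = 20  (check: 383·(-17) + 326·20 = 9)
  q = 1: r = 7, s = 6 − 1·(-17) = 23, t = -7 − 1·20 = -27  (check: 383·23 + 326·(-27) = 7)
  q = 1: r = 2, s = -17 − 1·23 = -40, t = 20 − 1·(-27) = 47  (check: 383·(-40) + 326·47 = 2)
  q = 3: r = 1, s = 23 − 3·(-40) = 143, t = -27 − 3·47 = -168  (check: 383·143 + 326·(-168) = 1)
The row with r = 1 (the gcd) gives the Bezout coefficients s = 143, t = -168.
Result: 383 · (143) + 326 · (-168) = 1.

gcd(383, 326) = 1; s = 143, t = -168 (check: 383·143 + 326·(-168) = 1).


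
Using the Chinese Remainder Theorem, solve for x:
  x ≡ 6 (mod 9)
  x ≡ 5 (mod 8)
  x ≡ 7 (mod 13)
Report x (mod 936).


Moduli 9, 8, 13 are pairwise coprime; by CRT there is a unique solution modulo M = 9 · 8 · 13 = 936.
Solve pairwise, accumulating the modulus:
  Start with x ≡ 6 (mod 9).
  Combine with x ≡ 5 (mod 8): since gcd(9, 8) = 1, we get a unique residue mod 72.
    Write x = 6 + 9·t and substitute into x ≡ 5 (mod 8): 9·t ≡ 5 − 6 = -1 (mod 8).
    Reduce coefficients mod 8: 1·t ≡ 7 (mod 8).
    So t ≡ 7 (mod 8).
    Then x = 6 + 9·7 = 69, valid modulo lcm(9, 8) = 72: x ≡ 69 (mod 72).
  Combine with x ≡ 7 (mod 13): since gcd(72, 13) = 1, we get a unique residue mod 936.
    Write x = 69 + 72·t and substitute into x ≡ 7 (mod 13): 72·t ≡ 7 − 69 = -62 (mod 13).
    Reduce coefficients mod 13: 7·t ≡ 3 (mod 13).
    The inverse of 7 mod 13 is 2 (since 7·2 = 14 = 1·13 + 1), so t ≡ 2·3 = 6 ≡ 6 (mod 13).
    Then x = 69 + 72·6 = 501, valid modulo lcm(72, 13) = 936: x ≡ 501 (mod 936).
Verify: 501 mod 9 = 6 ✓, 501 mod 8 = 5 ✓, 501 mod 13 = 7 ✓.

x ≡ 501 (mod 936).


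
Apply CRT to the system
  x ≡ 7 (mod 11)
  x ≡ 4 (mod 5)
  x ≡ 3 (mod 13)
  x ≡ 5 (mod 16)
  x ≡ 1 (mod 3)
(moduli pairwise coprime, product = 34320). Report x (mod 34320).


Product of moduli M = 11 · 5 · 13 · 16 · 3 = 34320.
Merge one congruence at a time:
  Start: x ≡ 7 (mod 11).
  Combine with x ≡ 4 (mod 5); new modulus lcm = 55.
    Write x = 7 + 11·t and substitute into x ≡ 4 (mod 5): 11·t ≡ 4 − 7 = -3 (mod 5).
    Reduce coefficients mod 5: 1·t ≡ 2 (mod 5).
    So t ≡ 2 (mod 5).
    Then x = 7 + 11·2 = 29, valid modulo lcm(11, 5) = 55: x ≡ 29 (mod 55).
  Combine with x ≡ 3 (mod 13); new modulus lcm = 715.
    Write x = 29 + 55·t and substitute into x ≡ 3 (mod 13): 55·t ≡ 3 − 29 = -26 (mod 13).
    Reduce coefficients mod 13: 3·t ≡ 0 (mod 13).
    The inverse of 3 mod 13 is 9 (since 3·9 = 27 = 2·13 + 1), so t ≡ 9·0 = 0 ≡ 0 (mod 13).
    Then x = 29 + 55·0 = 29, valid modulo lcm(55, 13) = 715: x ≡ 29 (mod 715).
  Combine with x ≡ 5 (mod 16); new modulus lcm = 11440.
    Write x = 29 + 715·t and substitute into x ≡ 5 (mod 16): 715·t ≡ 5 − 29 = -24 (mod 16).
    Reduce coefficients mod 16: 11·t ≡ 8 (mod 16).
    The inverse of 11 mod 16 is 3 (since 11·3 = 33 = 2·16 + 1), so t ≡ 3·8 = 24 ≡ 8 (mod 16).
    Then x = 29 + 715·8 = 5749, valid modulo lcm(715, 16) = 11440: x ≡ 5749 (mod 11440).
  Combine with x ≡ 1 (mod 3); new modulus lcm = 34320.
    Write x = 5749 + 11440·t and substitute into x ≡ 1 (mod 3): 11440·t ≡ 1 − 5749 = -5748 (mod 3).
    Reduce coefficients mod 3: 1·t ≡ 0 (mod 3).
    So t ≡ 0 (mod 3).
    Then x = 5749 + 11440·0 = 5749, valid modulo lcm(11440, 3) = 34320: x ≡ 5749 (mod 34320).
Verify against each original: 5749 mod 11 = 7, 5749 mod 5 = 4, 5749 mod 13 = 3, 5749 mod 16 = 5, 5749 mod 3 = 1.

x ≡ 5749 (mod 34320).


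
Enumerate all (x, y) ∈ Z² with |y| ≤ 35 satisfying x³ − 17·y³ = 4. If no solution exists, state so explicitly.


The equation is x³ - 17y³ = 4. For fixed y, x³ = 17·y³ + 4, so a solution requires the RHS to be a perfect cube.
Strategy: iterate y from -35 to 35, compute RHS = 17·y³ + 4, and check whether it is a (positive or negative) perfect cube.
Check small values of y:
  y = 0: RHS = 4 is not a perfect cube.
  y = 1: RHS = 21 is not a perfect cube.
  y = -1: RHS = -13 is not a perfect cube.
  y = 2: RHS = 140 is not a perfect cube.
  y = -2: RHS = -132 is not a perfect cube.
  y = 3: RHS = 463 is not a perfect cube.
  y = -3: RHS = -455 is not a perfect cube.
Continuing the search up to |y| = 35 finds no solutions either.
No (x, y) in the scanned range satisfies the equation.

No integer solutions with |y| ≤ 35.


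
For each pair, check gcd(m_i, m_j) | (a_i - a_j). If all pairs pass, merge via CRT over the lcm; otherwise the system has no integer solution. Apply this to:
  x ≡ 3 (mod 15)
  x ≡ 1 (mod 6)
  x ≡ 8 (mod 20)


Moduli 15, 6, 20 are not pairwise coprime, so CRT works modulo lcm(m_i) when all pairwise compatibility conditions hold.
Pairwise compatibility: gcd(m_i, m_j) must divide a_i - a_j for every pair.
Merge one congruence at a time:
  Start: x ≡ 3 (mod 15).
  Combine with x ≡ 1 (mod 6): gcd(15, 6) = 3, and 1 - 3 = -2 is NOT divisible by 3.
    ⇒ system is inconsistent (no integer solution).

No solution (the system is inconsistent).


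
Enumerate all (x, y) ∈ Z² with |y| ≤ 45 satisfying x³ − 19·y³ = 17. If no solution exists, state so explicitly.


The equation is x³ - 19y³ = 17. For fixed y, x³ = 19·y³ + 17, so a solution requires the RHS to be a perfect cube.
Strategy: iterate y from -45 to 45, compute RHS = 19·y³ + 17, and check whether it is a (positive or negative) perfect cube.
Check small values of y:
  y = 0: RHS = 17 is not a perfect cube.
  y = 1: RHS = 36 is not a perfect cube.
  y = -1: RHS = -2 is not a perfect cube.
  y = 2: RHS = 169 is not a perfect cube.
  y = -2: RHS = -135 is not a perfect cube.
  y = 3: RHS = 530 is not a perfect cube.
  y = -3: RHS = -496 is not a perfect cube.
Continuing the search up to |y| = 45 finds no solutions either.
No (x, y) in the scanned range satisfies the equation.

No integer solutions with |y| ≤ 45.


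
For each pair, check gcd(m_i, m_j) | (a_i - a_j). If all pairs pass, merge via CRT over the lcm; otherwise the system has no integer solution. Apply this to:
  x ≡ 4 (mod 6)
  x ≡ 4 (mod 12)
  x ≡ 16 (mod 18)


Moduli 6, 12, 18 are not pairwise coprime, so CRT works modulo lcm(m_i) when all pairwise compatibility conditions hold.
Pairwise compatibility: gcd(m_i, m_j) must divide a_i - a_j for every pair.
Merge one congruence at a time:
  Start: x ≡ 4 (mod 6).
  Combine with x ≡ 4 (mod 12): gcd(6, 12) = 6; 4 - 4 = 0, which IS divisible by 6, so compatible.
    Write x = 4 + 6·t and substitute into x ≡ 4 (mod 12): 6·t ≡ 4 − 4 = 0 (mod 12).
    Divide the congruence (and modulus) by g = 6: 1·t ≡ 0 (mod 2).
    So t ≡ 0 (mod 2).
    Then x = 4 + 6·0 = 4, valid modulo lcm(6, 12) = 12: x ≡ 4 (mod 12).
  Combine with x ≡ 16 (mod 18): gcd(12, 18) = 6; 16 - 4 = 12, which IS divisible by 6, so compatible.
    Write x = 4 + 12·t and substitute into x ≡ 16 (mod 18): 12·t ≡ 16 − 4 = 12 (mod 18).
    Divide the congruence (and modulus) by g = 6: 2·t ≡ 2 (mod 3).
    The inverse of 2 mod 3 is 2 (since 2·2 = 4 = 1·3 + 1), so t ≡ 2·2 = 4 ≡ 1 (mod 3).
    Then x = 4 + 12·1 = 16, valid modulo lcm(12, 18) = 36: x ≡ 16 (mod 36).
Verify: 16 mod 6 = 4, 16 mod 12 = 4, 16 mod 18 = 16.

x ≡ 16 (mod 36).


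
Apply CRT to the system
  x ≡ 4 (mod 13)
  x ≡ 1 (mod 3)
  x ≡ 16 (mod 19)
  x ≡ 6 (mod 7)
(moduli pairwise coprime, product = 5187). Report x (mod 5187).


Product of moduli M = 13 · 3 · 19 · 7 = 5187.
Merge one congruence at a time:
  Start: x ≡ 4 (mod 13).
  Combine with x ≡ 1 (mod 3); new modulus lcm = 39.
    Write x = 4 + 13·t and substitute into x ≡ 1 (mod 3): 13·t ≡ 1 − 4 = -3 (mod 3).
    Reduce coefficients mod 3: 1·t ≡ 0 (mod 3).
    So t ≡ 0 (mod 3).
    Then x = 4 + 13·0 = 4, valid modulo lcm(13, 3) = 39: x ≡ 4 (mod 39).
  Combine with x ≡ 16 (mod 19); new modulus lcm = 741.
    Write x = 4 + 39·t and substitute into x ≡ 16 (mod 19): 39·t ≡ 16 − 4 = 12 (mod 19).
    Reduce coefficients mod 19: 1·t ≡ 12 (mod 19).
    So t ≡ 12 (mod 19).
    Then x = 4 + 39·12 = 472, valid modulo lcm(39, 19) = 741: x ≡ 472 (mod 741).
  Combine with x ≡ 6 (mod 7); new modulus lcm = 5187.
    Write x = 472 + 741·t and substitute into x ≡ 6 (mod 7): 741·t ≡ 6 − 472 = -466 (mod 7).
    Reduce coefficients mod 7: 6·t ≡ 3 (mod 7).
    The inverse of 6 mod 7 is 6 (since 6·6 = 36 = 5·7 + 1), so t ≡ 6·3 = 18 ≡ 4 (mod 7).
    Then x = 472 + 741·4 = 3436, valid modulo lcm(741, 7) = 5187: x ≡ 3436 (mod 5187).
Verify against each original: 3436 mod 13 = 4, 3436 mod 3 = 1, 3436 mod 19 = 16, 3436 mod 7 = 6.

x ≡ 3436 (mod 5187).


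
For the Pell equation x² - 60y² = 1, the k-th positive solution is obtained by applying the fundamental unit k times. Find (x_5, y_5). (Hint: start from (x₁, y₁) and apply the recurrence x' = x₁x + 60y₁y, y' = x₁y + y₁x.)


Step 1: Find the fundamental solution (x₁, y₁) of x² - 60y² = 1.
  Expand √60 as a continued fraction. a₀ = ⌊√60⌋ = 7; iterate m_{k+1} = d_k·a_k − m_k, d_{k+1} = (60 − m_{k+1}²)/d_k, a_{k+1} = ⌊(a₀ + m_{k+1})/d_{k+1}⌋ (starting m₀ = 0, d₀ = 1), with convergents p_k = a_k·p_{k-1} + p_{k-2}, q_k = a_k·q_{k-1} + q_{k-2} (p₋₁ = 1, q₋₁ = 0):
  k = 0: a₀ = 7; p₀/q₀ = 7/1; p₀² − 60·q₀² = 49 − 60 = -11.
  k = 1: m = 7, d = 11, a = ⌊(7 + 7)/11⌋ = 1; p/q = (1·7 + 1)/(1·1 + 0) = 8/1; p² − 60·q² = 64 − 60 = 4.
  k = 2: m = 4, d = 4, a = ⌊(7 + 4)/4⌋ = 2; p/q = (2·8 + 7)/(2·1 + 1) = 23/3; p² − 60·q² = 529 − 540 = -11.
  k = 3: m = 4, d = 11, a = ⌊(7 + 4)/11⌋ = 1; p/q = (1·23 + 8)/(1·3 + 1) = 31/4; p² − 60·q² = 961 − 960 = 1.
  The first convergent with p² − 60·q² = 1 gives the fundamental solution (x₁, y₁) = (31, 4).
Step 2: Apply the recurrence (x_{n+1}, y_{n+1}) = (x₁x_n + 60y₁y_n, x₁y_n + y₁x_n) repeatedly.
  From (x_1, y_1) = (31, 4): x_2 = 31·31 + 60·4·4 = 1921; y_2 = 31·4 + 4·31 = 248.
  From (x_2, y_2) = (1921, 248): x_3 = 31·1921 + 60·4·248 = 119071; y_3 = 31·248 + 4·1921 = 15372.
  From (x_3, y_3) = (119071, 15372): x_4 = 31·119071 + 60·4·15372 = 7380481; y_4 = 31·15372 + 4·119071 = 952816.
  From (x_4, y_4) = (7380481, 952816): x_5 = 31·7380481 + 60·4·952816 = 457470751; y_5 = 31·952816 + 4·7380481 = 59059220.
Step 3: Verify x_5² - 60·y_5² = 209279488020504001 - 209279488020504000 = 1 (should be 1). ✓

(x_1, y_1) = (31, 4); (x_5, y_5) = (457470751, 59059220).


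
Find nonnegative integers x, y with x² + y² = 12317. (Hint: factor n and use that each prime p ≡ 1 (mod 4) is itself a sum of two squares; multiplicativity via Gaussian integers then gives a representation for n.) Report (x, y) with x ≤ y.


Step 1: Factor n = 12317 = 109 · 113.
Step 2: Check the mod-4 condition on each prime factor: 109 ≡ 1 (mod 4), exponent 1; 113 ≡ 1 (mod 4), exponent 1.
All primes ≡ 3 (mod 4) appear to even exponent (or don't appear), so by the two-squares theorem n IS expressible as a sum of two squares.
Step 3: Build a representation. Here n = 109 · 113 is a product of primes ≡ 1 (mod 4). Each prime p ≡ 1 (mod 4) is itself a sum of two squares; find a² by testing p − a² for a perfect square:
  109: 109 − 1² = 108, 109 − 2² = 105, 109 − 3² = 100 = 10² ⇒ 109 = 3² + 10².
  113: 113 − 1² = 112, 113 − 2² = 109, 113 − 3² = 104, 113 − 4² = 97, 113 − 5² = 88, 113 − 6² = 77, 113 − 7² = 64 = 8² ⇒ 113 = 7² + 8².
  Combine using the Brahmagupta–Fibonacci identity (a² + b²)(c² + d²) = (ac − bd)² + (ad + bc)² = (ac + bd)² + (ad − bc)²:
  109 · 113 = 12317: from (3² + 10²)(7² + 8²), take (3·7 − 10·8, 3·8 + 10·7) = (21 − 80, 24 + 70) = (-59, 94); dropping signs (only squares matter) gives (59, 94); check 59² + 94² = 3481 + 8836 = 12317 ✓.
Step 4: Order so x ≤ y and verify: 59² + 94² = 3481 + 8836 = 12317 = n. ✓

n = 12317 = 59² + 94² (one valid representation with x ≤ y).


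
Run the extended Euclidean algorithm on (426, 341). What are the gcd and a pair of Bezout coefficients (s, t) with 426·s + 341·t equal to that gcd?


Euclidean algorithm on (426, 341) — divide until remainder is 0:
  426 = 1 · 341 + 85
  341 = 4 · 85 + 1
  85 = 85 · 1 + 0
gcd(426, 341) = 1.
Track Bezout coefficients alongside the remainders: start with r₀ = 426 = a·1 + b·0 (s = 1, t = 0) and r₁ = 341 = a·0 + b·1 (s = 0, t = 1); each new remainder r_{k+1} = r_{k-1} − q_k·r_k inherits s_{k+1} = s_{k-1} − q_k·s_k, t_{k+1} = t_{k-1} − q_k·t_k, so r_k = a·s_k + b·t_k at every step:
  q = 1: r = 85, s = 1 − 1·0 = 1, t = 0 − 1·1 = -1  (check: 426·1 + 341·(-1) = 85)
  q = 4: r = 1, s = 0 − 4·1 = -4, t = 1 − 4·(-1) = 5  (check: 426·(-4) + 341·5 = 1)
The row with r = 1 (the gcd) gives the Bezout coefficients s = -4, t = 5.
Result: 426 · (-4) + 341 · (5) = 1.

gcd(426, 341) = 1; s = -4, t = 5 (check: 426·(-4) + 341·5 = 1).


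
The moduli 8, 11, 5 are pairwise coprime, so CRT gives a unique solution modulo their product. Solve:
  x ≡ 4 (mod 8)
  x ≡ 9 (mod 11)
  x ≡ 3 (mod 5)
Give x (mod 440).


Moduli 8, 11, 5 are pairwise coprime; by CRT there is a unique solution modulo M = 8 · 11 · 5 = 440.
Solve pairwise, accumulating the modulus:
  Start with x ≡ 4 (mod 8).
  Combine with x ≡ 9 (mod 11): since gcd(8, 11) = 1, we get a unique residue mod 88.
    Write x = 4 + 8·t and substitute into x ≡ 9 (mod 11): 8·t ≡ 9 − 4 = 5 (mod 11).
    The inverse of 8 mod 11 is 7 (since 8·7 = 56 = 5·11 + 1), so t ≡ 7·5 = 35 ≡ 2 (mod 11).
    Then x = 4 + 8·2 = 20, valid modulo lcm(8, 11) = 88: x ≡ 20 (mod 88).
  Combine with x ≡ 3 (mod 5): since gcd(88, 5) = 1, we get a unique residue mod 440.
    Write x = 20 + 88·t and substitute into x ≡ 3 (mod 5): 88·t ≡ 3 − 20 = -17 (mod 5).
    Reduce coefficients mod 5: 3·t ≡ 3 (mod 5).
    The inverse of 3 mod 5 is 2 (since 3·2 = 6 = 1·5 + 1), so t ≡ 2·3 = 6 ≡ 1 (mod 5).
    Then x = 20 + 88·1 = 108, valid modulo lcm(88, 5) = 440: x ≡ 108 (mod 440).
Verify: 108 mod 8 = 4 ✓, 108 mod 11 = 9 ✓, 108 mod 5 = 3 ✓.

x ≡ 108 (mod 440).


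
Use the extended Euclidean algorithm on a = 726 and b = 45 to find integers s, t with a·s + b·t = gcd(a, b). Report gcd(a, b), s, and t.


Euclidean algorithm on (726, 45) — divide until remainder is 0:
  726 = 16 · 45 + 6
  45 = 7 · 6 + 3
  6 = 2 · 3 + 0
gcd(726, 45) = 3.
Track Bezout coefficients alongside the remainders: start with r₀ = 726 = a·1 + b·0 (s = 1, t = 0) and r₁ = 45 = a·0 + b·1 (s = 0, t = 1); each new remainder r_{k+1} = r_{k-1} − q_k·r_k inherits s_{k+1} = s_{k-1} − q_k·s_k, t_{k+1} = t_{k-1} − q_k·t_k, so r_k = a·s_k + b·t_k at every step:
  q = 16: r = 6, s = 1 − 16·0 = 1, t = 0 − 16·1 = -16  (check: 726·1 + 45·(-16) = 6)
  q = 7: r = 3, s = 0 − 7·1 = -7, t = 1 − 7·(-16) = 113  (check: 726·(-7) + 45·113 = 3)
The row with r = 3 (the gcd) gives the Bezout coefficients s = -7, t = 113.
Result: 726 · (-7) + 45 · (113) = 3.

gcd(726, 45) = 3; s = -7, t = 113 (check: 726·(-7) + 45·113 = 3).


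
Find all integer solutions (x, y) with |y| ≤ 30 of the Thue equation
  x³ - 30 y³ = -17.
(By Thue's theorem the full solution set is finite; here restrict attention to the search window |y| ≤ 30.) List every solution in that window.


The equation is x³ - 30y³ = -17. For fixed y, x³ = 30·y³ − 17, so a solution requires the RHS to be a perfect cube.
Strategy: iterate y from -30 to 30, compute RHS = 30·y³ − 17, and check whether it is a (positive or negative) perfect cube.
Check small values of y:
  y = 0: RHS = -17 is not a perfect cube.
  y = 1: RHS = 13 is not a perfect cube.
  y = -1: RHS = -47 is not a perfect cube.
  y = 2: RHS = 223 is not a perfect cube.
  y = -2: RHS = -257 is not a perfect cube.
  y = 3: RHS = 793 is not a perfect cube.
  y = -3: RHS = -827 is not a perfect cube.
Continuing the search up to |y| = 30 finds no solutions either.
No (x, y) in the scanned range satisfies the equation.

No integer solutions with |y| ≤ 30.


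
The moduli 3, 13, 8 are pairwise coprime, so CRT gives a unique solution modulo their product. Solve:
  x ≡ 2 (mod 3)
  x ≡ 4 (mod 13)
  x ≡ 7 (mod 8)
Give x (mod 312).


Moduli 3, 13, 8 are pairwise coprime; by CRT there is a unique solution modulo M = 3 · 13 · 8 = 312.
Solve pairwise, accumulating the modulus:
  Start with x ≡ 2 (mod 3).
  Combine with x ≡ 4 (mod 13): since gcd(3, 13) = 1, we get a unique residue mod 39.
    Write x = 2 + 3·t and substitute into x ≡ 4 (mod 13): 3·t ≡ 4 − 2 = 2 (mod 13).
    The inverse of 3 mod 13 is 9 (since 3·9 = 27 = 2·13 + 1), so t ≡ 9·2 = 18 ≡ 5 (mod 13).
    Then x = 2 + 3·5 = 17, valid modulo lcm(3, 13) = 39: x ≡ 17 (mod 39).
  Combine with x ≡ 7 (mod 8): since gcd(39, 8) = 1, we get a unique residue mod 312.
    Write x = 17 + 39·t and substitute into x ≡ 7 (mod 8): 39·t ≡ 7 − 17 = -10 (mod 8).
    Reduce coefficients mod 8: 7·t ≡ 6 (mod 8).
    The inverse of 7 mod 8 is 7 (since 7·7 = 49 = 6·8 + 1), so t ≡ 7·6 = 42 ≡ 2 (mod 8).
    Then x = 17 + 39·2 = 95, valid modulo lcm(39, 8) = 312: x ≡ 95 (mod 312).
Verify: 95 mod 3 = 2 ✓, 95 mod 13 = 4 ✓, 95 mod 8 = 7 ✓.

x ≡ 95 (mod 312).


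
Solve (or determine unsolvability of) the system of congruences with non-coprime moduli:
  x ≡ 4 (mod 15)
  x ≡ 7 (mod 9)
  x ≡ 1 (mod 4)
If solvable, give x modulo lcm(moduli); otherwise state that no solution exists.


Moduli 15, 9, 4 are not pairwise coprime, so CRT works modulo lcm(m_i) when all pairwise compatibility conditions hold.
Pairwise compatibility: gcd(m_i, m_j) must divide a_i - a_j for every pair.
Merge one congruence at a time:
  Start: x ≡ 4 (mod 15).
  Combine with x ≡ 7 (mod 9): gcd(15, 9) = 3; 7 - 4 = 3, which IS divisible by 3, so compatible.
    Write x = 4 + 15·t and substitute into x ≡ 7 (mod 9): 15·t ≡ 7 − 4 = 3 (mod 9).
    Divide the congruence (and modulus) by g = 3: 5·t ≡ 1 (mod 3).
    Reduce coefficients mod 3: 2·t ≡ 1 (mod 3).
    The inverse of 2 mod 3 is 2 (since 2·2 = 4 = 1·3 + 1), so t ≡ 2·1 = 2 ≡ 2 (mod 3).
    Then x = 4 + 15·2 = 34, valid modulo lcm(15, 9) = 45: x ≡ 34 (mod 45).
  Combine with x ≡ 1 (mod 4): gcd(45, 4) = 1; 1 - 34 = -33, which IS divisible by 1, so compatible.
    Write x = 34 + 45·t and substitute into x ≡ 1 (mod 4): 45·t ≡ 1 − 34 = -33 (mod 4).
    Reduce coefficients mod 4: 1·t ≡ 3 (mod 4).
    So t ≡ 3 (mod 4).
    Then x = 34 + 45·3 = 169, valid modulo lcm(45, 4) = 180: x ≡ 169 (mod 180).
Verify: 169 mod 15 = 4, 169 mod 9 = 7, 169 mod 4 = 1.

x ≡ 169 (mod 180).


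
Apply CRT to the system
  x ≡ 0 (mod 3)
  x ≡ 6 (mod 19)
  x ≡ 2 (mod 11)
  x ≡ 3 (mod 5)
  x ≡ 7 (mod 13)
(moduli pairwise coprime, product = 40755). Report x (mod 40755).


Product of moduli M = 3 · 19 · 11 · 5 · 13 = 40755.
Merge one congruence at a time:
  Start: x ≡ 0 (mod 3).
  Combine with x ≡ 6 (mod 19); new modulus lcm = 57.
    Write x = 0 + 3·t and substitute into x ≡ 6 (mod 19): 3·t ≡ 6 − 0 = 6 (mod 19).
    The inverse of 3 mod 19 is 13 (since 3·13 = 39 = 2·19 + 1), so t ≡ 13·6 = 78 ≡ 2 (mod 19).
    Then x = 0 + 3·2 = 6, valid modulo lcm(3, 19) = 57: x ≡ 6 (mod 57).
  Combine with x ≡ 2 (mod 11); new modulus lcm = 627.
    Write x = 6 + 57·t and substitute into x ≡ 2 (mod 11): 57·t ≡ 2 − 6 = -4 (mod 11).
    Reduce coefficients mod 11: 2·t ≡ 7 (mod 11).
    The inverse of 2 mod 11 is 6 (since 2·6 = 12 = 1·11 + 1), so t ≡ 6·7 = 42 ≡ 9 (mod 11).
    Then x = 6 + 57·9 = 519, valid modulo lcm(57, 11) = 627: x ≡ 519 (mod 627).
  Combine with x ≡ 3 (mod 5); new modulus lcm = 3135.
    Write x = 519 + 627·t and substitute into x ≡ 3 (mod 5): 627·t ≡ 3 − 519 = -516 (mod 5).
    Reduce coefficients mod 5: 2·t ≡ 4 (mod 5).
    The inverse of 2 mod 5 is 3 (since 2·3 = 6 = 1·5 + 1), so t ≡ 3·4 = 12 ≡ 2 (mod 5).
    Then x = 519 + 627·2 = 1773, valid modulo lcm(627, 5) = 3135: x ≡ 1773 (mod 3135).
  Combine with x ≡ 7 (mod 13); new modulus lcm = 40755.
    Write x = 1773 + 3135·t and substitute into x ≡ 7 (mod 13): 3135·t ≡ 7 − 1773 = -1766 (mod 13).
    Reduce coefficients mod 13: 2·t ≡ 2 (mod 13).
    The inverse of 2 mod 13 is 7 (since 2·7 = 14 = 1·13 + 1), so t ≡ 7·2 = 14 ≡ 1 (mod 13).
    Then x = 1773 + 3135·1 = 4908, valid modulo lcm(3135, 13) = 40755: x ≡ 4908 (mod 40755).
Verify against each original: 4908 mod 3 = 0, 4908 mod 19 = 6, 4908 mod 11 = 2, 4908 mod 5 = 3, 4908 mod 13 = 7.

x ≡ 4908 (mod 40755).


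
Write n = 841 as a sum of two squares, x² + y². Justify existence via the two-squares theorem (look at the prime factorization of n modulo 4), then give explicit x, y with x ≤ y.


Step 1: Factor n = 841 = 29^2.
Step 2: Check the mod-4 condition on each prime factor: 29 ≡ 1 (mod 4), exponent 2.
All primes ≡ 3 (mod 4) appear to even exponent (or don't appear), so by the two-squares theorem n IS expressible as a sum of two squares.
Step 3: Build a representation. Here n = 29 · 29 is a product of primes ≡ 1 (mod 4). Each prime p ≡ 1 (mod 4) is itself a sum of two squares; find a² by testing p − a² for a perfect square:
  29: 29 − 1² = 28, 29 − 2² = 25 = 5² ⇒ 29 = 2² + 5².
  Combine using the Brahmagupta–Fibonacci identity (a² + b²)(c² + d²) = (ac − bd)² + (ad + bc)² = (ac + bd)² + (ad − bc)²:
  29 · 29 = 841: from (2² + 5²)(2² + 5²), take (2·2 − 5·5, 2·5 + 5·2) = (4 − 25, 10 + 10) = (-21, 20); dropping signs (only squares matter) gives (21, 20); check 21² + 20² = 441 + 400 = 841 ✓.
Step 4: Order so x ≤ y and verify: 20² + 21² = 400 + 441 = 841 = n. ✓

n = 841 = 20² + 21² (one valid representation with x ≤ y).


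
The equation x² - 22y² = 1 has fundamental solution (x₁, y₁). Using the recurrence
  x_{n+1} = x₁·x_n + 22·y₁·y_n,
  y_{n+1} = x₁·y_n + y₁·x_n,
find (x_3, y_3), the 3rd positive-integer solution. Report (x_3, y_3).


Step 1: Find the fundamental solution (x₁, y₁) of x² - 22y² = 1.
  Expand √22 as a continued fraction. a₀ = ⌊√22⌋ = 4; iterate m_{k+1} = d_k·a_k − m_k, d_{k+1} = (22 − m_{k+1}²)/d_k, a_{k+1} = ⌊(a₀ + m_{k+1})/d_{k+1}⌋ (starting m₀ = 0, d₀ = 1), with convergents p_k = a_k·p_{k-1} + p_{k-2}, q_k = a_k·q_{k-1} + q_{k-2} (p₋₁ = 1, q₋₁ = 0):
  k = 0: a₀ = 4; p₀/q₀ = 4/1; p₀² − 22·q₀² = 16 − 22 = -6.
  k = 1: m = 4, d = 6, a = ⌊(4 + 4)/6⌋ = 1; p/q = (1·4 + 1)/(1·1 + 0) = 5/1; p² − 22·q² = 25 − 22 = 3.
  k = 2: m = 2, d = 3, a = ⌊(4 + 2)/3⌋ = 2; p/q = (2·5 + 4)/(2·1 + 1) = 14/3; p² − 22·q² = 196 − 198 = -2.
  k = 3: m = 4, d = 2, a = ⌊(4 + 4)/2⌋ = 4; p/q = (4·14 + 5)/(4·3 + 1) = 61/13; p² − 22·q² = 3721 − 3718 = 3.
  k = 4: m = 4, d = 3, a = ⌊(4 + 4)/3⌋ = 2; p/q = (2·61 + 14)/(2·13 + 3) = 136/29; p² − 22·q² = 18496 − 18502 = -6.
  k = 5: m = 2, d = 6, a = ⌊(4 + 2)/6⌋ = 1; p/q = (1·136 + 61)/(1·29 + 13) = 197/42; p² − 22·q² = 38809 − 38808 = 1.
  The first convergent with p² − 22·q² = 1 gives the fundamental solution (x₁, y₁) = (197, 42).
Step 2: Apply the recurrence (x_{n+1}, y_{n+1}) = (x₁x_n + 22y₁y_n, x₁y_n + y₁x_n) repeatedly.
  From (x_1, y_1) = (197, 42): x_2 = 197·197 + 22·42·42 = 77617; y_2 = 197·42 + 42·197 = 16548.
  From (x_2, y_2) = (77617, 16548): x_3 = 197·77617 + 22·42·16548 = 30580901; y_3 = 197·16548 + 42·77617 = 6519870.
Step 3: Verify x_3² - 22·y_3² = 935191505971801 - 935191505971800 = 1 (should be 1). ✓

(x_1, y_1) = (197, 42); (x_3, y_3) = (30580901, 6519870).


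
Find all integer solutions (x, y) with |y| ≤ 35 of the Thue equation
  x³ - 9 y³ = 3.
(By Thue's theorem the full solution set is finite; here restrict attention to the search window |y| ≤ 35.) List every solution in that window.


The equation is x³ - 9y³ = 3. For fixed y, x³ = 9·y³ + 3, so a solution requires the RHS to be a perfect cube.
Strategy: iterate y from -35 to 35, compute RHS = 9·y³ + 3, and check whether it is a (positive or negative) perfect cube.
Check small values of y:
  y = 0: RHS = 3 is not a perfect cube.
  y = 1: RHS = 12 is not a perfect cube.
  y = -1: RHS = -6 is not a perfect cube.
  y = 2: RHS = 75 is not a perfect cube.
  y = -2: RHS = -69 is not a perfect cube.
  y = 3: RHS = 246 is not a perfect cube.
  y = -3: RHS = -240 is not a perfect cube.
Continuing the search up to |y| = 35 finds no solutions either.
No (x, y) in the scanned range satisfies the equation.

No integer solutions with |y| ≤ 35.


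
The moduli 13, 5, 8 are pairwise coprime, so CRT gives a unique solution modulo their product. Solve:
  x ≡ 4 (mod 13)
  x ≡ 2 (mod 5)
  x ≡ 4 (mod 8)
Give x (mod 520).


Moduli 13, 5, 8 are pairwise coprime; by CRT there is a unique solution modulo M = 13 · 5 · 8 = 520.
Solve pairwise, accumulating the modulus:
  Start with x ≡ 4 (mod 13).
  Combine with x ≡ 2 (mod 5): since gcd(13, 5) = 1, we get a unique residue mod 65.
    Write x = 4 + 13·t and substitute into x ≡ 2 (mod 5): 13·t ≡ 2 − 4 = -2 (mod 5).
    Reduce coefficients mod 5: 3·t ≡ 3 (mod 5).
    The inverse of 3 mod 5 is 2 (since 3·2 = 6 = 1·5 + 1), so t ≡ 2·3 = 6 ≡ 1 (mod 5).
    Then x = 4 + 13·1 = 17, valid modulo lcm(13, 5) = 65: x ≡ 17 (mod 65).
  Combine with x ≡ 4 (mod 8): since gcd(65, 8) = 1, we get a unique residue mod 520.
    Write x = 17 + 65·t and substitute into x ≡ 4 (mod 8): 65·t ≡ 4 − 17 = -13 (mod 8).
    Reduce coefficients mod 8: 1·t ≡ 3 (mod 8).
    So t ≡ 3 (mod 8).
    Then x = 17 + 65·3 = 212, valid modulo lcm(65, 8) = 520: x ≡ 212 (mod 520).
Verify: 212 mod 13 = 4 ✓, 212 mod 5 = 2 ✓, 212 mod 8 = 4 ✓.

x ≡ 212 (mod 520).


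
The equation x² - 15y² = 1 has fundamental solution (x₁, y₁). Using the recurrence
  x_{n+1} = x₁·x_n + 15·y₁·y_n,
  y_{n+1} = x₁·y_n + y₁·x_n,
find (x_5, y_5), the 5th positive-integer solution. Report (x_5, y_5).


Step 1: Find the fundamental solution (x₁, y₁) of x² - 15y² = 1.
  Expand √15 as a continued fraction. a₀ = ⌊√15⌋ = 3; iterate m_{k+1} = d_k·a_k − m_k, d_{k+1} = (15 − m_{k+1}²)/d_k, a_{k+1} = ⌊(a₀ + m_{k+1})/d_{k+1}⌋ (starting m₀ = 0, d₀ = 1), with convergents p_k = a_k·p_{k-1} + p_{k-2}, q_k = a_k·q_{k-1} + q_{k-2} (p₋₁ = 1, q₋₁ = 0):
  k = 0: a₀ = 3; p₀/q₀ = 3/1; p₀² − 15·q₀² = 9 − 15 = -6.
  k = 1: m = 3, d = 6, a = ⌊(3 + 3)/6⌋ = 1; p/q = (1·3 + 1)/(1·1 + 0) = 4/1; p² − 15·q² = 16 − 15 = 1.
  The first convergent with p² − 15·q² = 1 gives the fundamental solution (x₁, y₁) = (4, 1).
Step 2: Apply the recurrence (x_{n+1}, y_{n+1}) = (x₁x_n + 15y₁y_n, x₁y_n + y₁x_n) repeatedly.
  From (x_1, y_1) = (4, 1): x_2 = 4·4 + 15·1·1 = 31; y_2 = 4·1 + 1·4 = 8.
  From (x_2, y_2) = (31, 8): x_3 = 4·31 + 15·1·8 = 244; y_3 = 4·8 + 1·31 = 63.
  From (x_3, y_3) = (244, 63): x_4 = 4·244 + 15·1·63 = 1921; y_4 = 4·63 + 1·244 = 496.
  From (x_4, y_4) = (1921, 496): x_5 = 4·1921 + 15·1·496 = 15124; y_5 = 4·496 + 1·1921 = 3905.
Step 3: Verify x_5² - 15·y_5² = 228735376 - 228735375 = 1 (should be 1). ✓

(x_1, y_1) = (4, 1); (x_5, y_5) = (15124, 3905).


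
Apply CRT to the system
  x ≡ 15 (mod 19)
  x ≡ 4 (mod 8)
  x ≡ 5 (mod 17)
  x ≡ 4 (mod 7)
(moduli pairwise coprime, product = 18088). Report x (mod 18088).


Product of moduli M = 19 · 8 · 17 · 7 = 18088.
Merge one congruence at a time:
  Start: x ≡ 15 (mod 19).
  Combine with x ≡ 4 (mod 8); new modulus lcm = 152.
    Write x = 15 + 19·t and substitute into x ≡ 4 (mod 8): 19·t ≡ 4 − 15 = -11 (mod 8).
    Reduce coefficients mod 8: 3·t ≡ 5 (mod 8).
    The inverse of 3 mod 8 is 3 (since 3·3 = 9 = 1·8 + 1), so t ≡ 3·5 = 15 ≡ 7 (mod 8).
    Then x = 15 + 19·7 = 148, valid modulo lcm(19, 8) = 152: x ≡ 148 (mod 152).
  Combine with x ≡ 5 (mod 17); new modulus lcm = 2584.
    Write x = 148 + 152·t and substitute into x ≡ 5 (mod 17): 152·t ≡ 5 − 148 = -143 (mod 17).
    Reduce coefficients mod 17: 16·t ≡ 10 (mod 17).
    The inverse of 16 mod 17 is 16 (since 16·16 = 256 = 15·17 + 1), so t ≡ 16·10 = 160 ≡ 7 (mod 17).
    Then x = 148 + 152·7 = 1212, valid modulo lcm(152, 17) = 2584: x ≡ 1212 (mod 2584).
  Combine with x ≡ 4 (mod 7); new modulus lcm = 18088.
    Write x = 1212 + 2584·t and substitute into x ≡ 4 (mod 7): 2584·t ≡ 4 − 1212 = -1208 (mod 7).
    Reduce coefficients mod 7: 1·t ≡ 3 (mod 7).
    So t ≡ 3 (mod 7).
    Then x = 1212 + 2584·3 = 8964, valid modulo lcm(2584, 7) = 18088: x ≡ 8964 (mod 18088).
Verify against each original: 8964 mod 19 = 15, 8964 mod 8 = 4, 8964 mod 17 = 5, 8964 mod 7 = 4.

x ≡ 8964 (mod 18088).


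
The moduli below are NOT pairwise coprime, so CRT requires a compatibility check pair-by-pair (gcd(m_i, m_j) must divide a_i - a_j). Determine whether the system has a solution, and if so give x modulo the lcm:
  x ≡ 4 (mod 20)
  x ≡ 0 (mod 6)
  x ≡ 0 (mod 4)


Moduli 20, 6, 4 are not pairwise coprime, so CRT works modulo lcm(m_i) when all pairwise compatibility conditions hold.
Pairwise compatibility: gcd(m_i, m_j) must divide a_i - a_j for every pair.
Merge one congruence at a time:
  Start: x ≡ 4 (mod 20).
  Combine with x ≡ 0 (mod 6): gcd(20, 6) = 2; 0 - 4 = -4, which IS divisible by 2, so compatible.
    Write x = 4 + 20·t and substitute into x ≡ 0 (mod 6): 20·t ≡ 0 − 4 = -4 (mod 6).
    Divide the congruence (and modulus) by g = 2: 10·t ≡ -2 (mod 3).
    Reduce coefficients mod 3: 1·t ≡ 1 (mod 3).
    So t ≡ 1 (mod 3).
    Then x = 4 + 20·1 = 24, valid modulo lcm(20, 6) = 60: x ≡ 24 (mod 60).
  Combine with x ≡ 0 (mod 4): gcd(60, 4) = 4; 0 - 24 = -24, which IS divisible by 4, so compatible.
    Write x = 24 + 60·t and substitute into x ≡ 0 (mod 4): 60·t ≡ 0 − 24 = -24 (mod 4).
    Divide the congruence (and modulus) by g = 4: 15·t ≡ -6 (mod 1).
    Modulo 1 every t works; take t = 0.
    Then x = 24 + 60·0 = 24, valid modulo lcm(60, 4) = 60: x ≡ 24 (mod 60).
Verify: 24 mod 20 = 4, 24 mod 6 = 0, 24 mod 4 = 0.

x ≡ 24 (mod 60).
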